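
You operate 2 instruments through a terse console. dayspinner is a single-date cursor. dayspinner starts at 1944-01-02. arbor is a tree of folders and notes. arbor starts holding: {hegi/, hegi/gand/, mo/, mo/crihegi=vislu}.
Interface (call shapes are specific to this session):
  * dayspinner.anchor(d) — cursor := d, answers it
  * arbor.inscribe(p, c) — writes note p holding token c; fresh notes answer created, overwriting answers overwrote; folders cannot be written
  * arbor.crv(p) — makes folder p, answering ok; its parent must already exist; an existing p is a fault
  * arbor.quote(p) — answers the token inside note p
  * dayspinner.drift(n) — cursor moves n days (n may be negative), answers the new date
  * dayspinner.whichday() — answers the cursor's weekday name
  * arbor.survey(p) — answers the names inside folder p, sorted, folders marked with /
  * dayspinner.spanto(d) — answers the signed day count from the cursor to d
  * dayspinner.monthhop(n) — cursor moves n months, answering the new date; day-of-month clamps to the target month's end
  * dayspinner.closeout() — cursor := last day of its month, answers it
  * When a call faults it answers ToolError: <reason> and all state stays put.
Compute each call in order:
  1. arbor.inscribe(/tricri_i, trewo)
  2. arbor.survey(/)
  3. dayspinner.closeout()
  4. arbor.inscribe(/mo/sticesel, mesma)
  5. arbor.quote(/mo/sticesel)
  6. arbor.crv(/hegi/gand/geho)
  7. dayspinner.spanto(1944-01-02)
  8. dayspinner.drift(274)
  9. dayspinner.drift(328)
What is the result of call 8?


Answer: 1944-10-31

Derivation:
$ inscribe /tricri_i trewo
= created
$ survey /
= [hegi/, mo/, tricri_i]
$ closeout
= 1944-01-31
$ inscribe /mo/sticesel mesma
= created
$ quote /mo/sticesel
= mesma
$ crv /hegi/gand/geho
= ok
$ spanto 1944-01-02
= -29
$ drift 274
= 1944-10-31
$ drift 328
= 1945-09-24


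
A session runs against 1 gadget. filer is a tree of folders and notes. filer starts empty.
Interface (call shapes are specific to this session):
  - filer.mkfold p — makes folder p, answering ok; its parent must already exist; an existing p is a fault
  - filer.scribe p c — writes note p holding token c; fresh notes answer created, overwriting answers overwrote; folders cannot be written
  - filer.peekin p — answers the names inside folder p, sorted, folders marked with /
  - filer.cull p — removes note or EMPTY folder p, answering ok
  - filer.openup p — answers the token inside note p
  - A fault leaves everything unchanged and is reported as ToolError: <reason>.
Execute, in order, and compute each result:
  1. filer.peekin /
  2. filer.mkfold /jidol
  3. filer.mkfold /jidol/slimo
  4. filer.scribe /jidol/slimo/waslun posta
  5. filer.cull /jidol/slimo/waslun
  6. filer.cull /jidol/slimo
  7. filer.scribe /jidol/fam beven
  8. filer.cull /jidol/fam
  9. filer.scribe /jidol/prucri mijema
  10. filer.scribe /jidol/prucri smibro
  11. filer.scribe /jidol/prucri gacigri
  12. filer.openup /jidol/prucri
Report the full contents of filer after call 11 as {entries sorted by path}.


>> filer.peekin(/)
<< []
>> filer.mkfold(/jidol)
<< ok
>> filer.mkfold(/jidol/slimo)
<< ok
>> filer.scribe(/jidol/slimo/waslun, posta)
<< created
>> filer.cull(/jidol/slimo/waslun)
<< ok
>> filer.cull(/jidol/slimo)
<< ok
>> filer.scribe(/jidol/fam, beven)
<< created
>> filer.cull(/jidol/fam)
<< ok
>> filer.scribe(/jidol/prucri, mijema)
<< created
>> filer.scribe(/jidol/prucri, smibro)
<< overwrote
>> filer.scribe(/jidol/prucri, gacigri)
<< overwrote
>> filer.openup(/jidol/prucri)
<< gacigri

Answer: {jidol/, jidol/prucri=gacigri}


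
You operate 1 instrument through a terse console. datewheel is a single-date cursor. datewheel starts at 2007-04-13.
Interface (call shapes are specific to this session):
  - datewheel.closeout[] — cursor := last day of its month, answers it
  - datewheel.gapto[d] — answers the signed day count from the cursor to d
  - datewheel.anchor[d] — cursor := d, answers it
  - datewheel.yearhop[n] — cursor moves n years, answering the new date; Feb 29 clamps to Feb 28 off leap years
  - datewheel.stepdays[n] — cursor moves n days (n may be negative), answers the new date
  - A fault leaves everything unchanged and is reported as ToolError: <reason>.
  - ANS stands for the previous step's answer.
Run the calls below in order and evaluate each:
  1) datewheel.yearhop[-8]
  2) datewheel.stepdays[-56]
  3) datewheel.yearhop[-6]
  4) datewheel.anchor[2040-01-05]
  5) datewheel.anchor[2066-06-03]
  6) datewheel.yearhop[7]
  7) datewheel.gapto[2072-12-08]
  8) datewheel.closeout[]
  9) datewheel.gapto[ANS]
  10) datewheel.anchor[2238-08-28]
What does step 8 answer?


Answer: 2073-06-30

Derivation:
;; 1. datewheel.yearhop(-8) => 1999-04-13
;; 2. datewheel.stepdays(-56) => 1999-02-16
;; 3. datewheel.yearhop(-6) => 1993-02-16
;; 4. datewheel.anchor(2040-01-05) => 2040-01-05
;; 5. datewheel.anchor(2066-06-03) => 2066-06-03
;; 6. datewheel.yearhop(7) => 2073-06-03
;; 7. datewheel.gapto(2072-12-08) => -177
;; 8. datewheel.closeout() => 2073-06-30
;; 9. datewheel.gapto(ANS) => 0
;; 10. datewheel.anchor(2238-08-28) => 2238-08-28


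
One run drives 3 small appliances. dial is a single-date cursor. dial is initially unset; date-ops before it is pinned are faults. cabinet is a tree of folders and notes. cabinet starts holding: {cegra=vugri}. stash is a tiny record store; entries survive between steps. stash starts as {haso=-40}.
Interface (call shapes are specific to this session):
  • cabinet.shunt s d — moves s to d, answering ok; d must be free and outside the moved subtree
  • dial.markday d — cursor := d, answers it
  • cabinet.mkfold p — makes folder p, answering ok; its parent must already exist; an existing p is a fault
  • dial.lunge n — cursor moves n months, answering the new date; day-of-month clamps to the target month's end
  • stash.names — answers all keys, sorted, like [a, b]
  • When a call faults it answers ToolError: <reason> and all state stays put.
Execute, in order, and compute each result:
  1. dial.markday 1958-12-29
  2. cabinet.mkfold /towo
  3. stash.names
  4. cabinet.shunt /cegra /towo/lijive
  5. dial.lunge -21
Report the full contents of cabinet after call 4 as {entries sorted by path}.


Answer: {towo/, towo/lijive=vugri}

Derivation:
[in] dial.markday d: 1958-12-29
= 1958-12-29
[in] cabinet.mkfold p: /towo
= ok
[in] stash.names
= [haso]
[in] cabinet.shunt s: /cegra d: /towo/lijive
= ok
[in] dial.lunge n: -21
= 1957-03-29


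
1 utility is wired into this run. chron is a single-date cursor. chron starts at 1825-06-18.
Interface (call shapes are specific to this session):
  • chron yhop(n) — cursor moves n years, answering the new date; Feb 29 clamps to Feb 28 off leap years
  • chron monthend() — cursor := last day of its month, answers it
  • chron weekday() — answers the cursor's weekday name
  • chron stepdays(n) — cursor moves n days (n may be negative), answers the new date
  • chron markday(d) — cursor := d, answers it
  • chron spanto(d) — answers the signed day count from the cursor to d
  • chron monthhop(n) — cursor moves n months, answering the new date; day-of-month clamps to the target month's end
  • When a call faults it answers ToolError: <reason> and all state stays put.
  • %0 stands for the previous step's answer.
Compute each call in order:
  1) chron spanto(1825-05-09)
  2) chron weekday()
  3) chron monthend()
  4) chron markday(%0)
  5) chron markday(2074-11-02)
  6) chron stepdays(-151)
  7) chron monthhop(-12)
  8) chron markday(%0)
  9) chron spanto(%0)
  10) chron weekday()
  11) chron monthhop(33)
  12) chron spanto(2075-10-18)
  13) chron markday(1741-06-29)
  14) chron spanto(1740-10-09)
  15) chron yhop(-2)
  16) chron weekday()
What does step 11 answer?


~$ chron spanto d=1825-05-09
  -40
~$ chron weekday
  Saturday
~$ chron monthend
  1825-06-30
~$ chron markday d=%0
  1825-06-30
~$ chron markday d=2074-11-02
  2074-11-02
~$ chron stepdays n=-151
  2074-06-04
~$ chron monthhop n=-12
  2073-06-04
~$ chron markday d=%0
  2073-06-04
~$ chron spanto d=%0
  0
~$ chron weekday
  Sunday
~$ chron monthhop n=33
  2076-03-04
~$ chron spanto d=2075-10-18
  -138
~$ chron markday d=1741-06-29
  1741-06-29
~$ chron spanto d=1740-10-09
  -263
~$ chron yhop n=-2
  1739-06-29
~$ chron weekday
  Monday

Answer: 2076-03-04


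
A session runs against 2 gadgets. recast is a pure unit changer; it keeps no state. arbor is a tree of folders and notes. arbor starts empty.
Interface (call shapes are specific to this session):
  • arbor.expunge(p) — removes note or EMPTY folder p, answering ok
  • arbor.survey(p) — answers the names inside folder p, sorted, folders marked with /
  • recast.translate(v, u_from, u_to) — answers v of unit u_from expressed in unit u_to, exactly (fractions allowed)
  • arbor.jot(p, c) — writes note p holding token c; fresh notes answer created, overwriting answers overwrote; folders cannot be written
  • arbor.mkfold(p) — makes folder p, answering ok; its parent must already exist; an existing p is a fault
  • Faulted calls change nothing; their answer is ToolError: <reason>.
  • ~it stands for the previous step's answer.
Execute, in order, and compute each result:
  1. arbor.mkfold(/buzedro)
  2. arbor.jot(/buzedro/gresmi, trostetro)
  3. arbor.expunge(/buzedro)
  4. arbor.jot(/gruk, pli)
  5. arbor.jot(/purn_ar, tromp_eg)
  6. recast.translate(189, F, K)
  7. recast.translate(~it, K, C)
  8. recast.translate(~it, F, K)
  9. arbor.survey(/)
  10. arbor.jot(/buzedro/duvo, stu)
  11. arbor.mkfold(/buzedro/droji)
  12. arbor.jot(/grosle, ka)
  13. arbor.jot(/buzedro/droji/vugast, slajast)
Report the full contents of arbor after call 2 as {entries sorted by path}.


CALL arbor.mkfold[/buzedro]
RET  ok
CALL arbor.jot[/buzedro/gresmi; trostetro]
RET  created
CALL arbor.expunge[/buzedro]
RET  ToolError: not empty
CALL arbor.jot[/gruk; pli]
RET  created
CALL arbor.jot[/purn_ar; tromp_eg]
RET  created
CALL recast.translate[189; F; K]
RET  64867/180
CALL recast.translate[~it; K; C]
RET  785/9
CALL recast.translate[~it; F; K]
RET  492203/1620
CALL arbor.survey[/]
RET  [buzedro/, gruk, purn_ar]
CALL arbor.jot[/buzedro/duvo; stu]
RET  created
CALL arbor.mkfold[/buzedro/droji]
RET  ok
CALL arbor.jot[/grosle; ka]
RET  created
CALL arbor.jot[/buzedro/droji/vugast; slajast]
RET  created

Answer: {buzedro/, buzedro/gresmi=trostetro}


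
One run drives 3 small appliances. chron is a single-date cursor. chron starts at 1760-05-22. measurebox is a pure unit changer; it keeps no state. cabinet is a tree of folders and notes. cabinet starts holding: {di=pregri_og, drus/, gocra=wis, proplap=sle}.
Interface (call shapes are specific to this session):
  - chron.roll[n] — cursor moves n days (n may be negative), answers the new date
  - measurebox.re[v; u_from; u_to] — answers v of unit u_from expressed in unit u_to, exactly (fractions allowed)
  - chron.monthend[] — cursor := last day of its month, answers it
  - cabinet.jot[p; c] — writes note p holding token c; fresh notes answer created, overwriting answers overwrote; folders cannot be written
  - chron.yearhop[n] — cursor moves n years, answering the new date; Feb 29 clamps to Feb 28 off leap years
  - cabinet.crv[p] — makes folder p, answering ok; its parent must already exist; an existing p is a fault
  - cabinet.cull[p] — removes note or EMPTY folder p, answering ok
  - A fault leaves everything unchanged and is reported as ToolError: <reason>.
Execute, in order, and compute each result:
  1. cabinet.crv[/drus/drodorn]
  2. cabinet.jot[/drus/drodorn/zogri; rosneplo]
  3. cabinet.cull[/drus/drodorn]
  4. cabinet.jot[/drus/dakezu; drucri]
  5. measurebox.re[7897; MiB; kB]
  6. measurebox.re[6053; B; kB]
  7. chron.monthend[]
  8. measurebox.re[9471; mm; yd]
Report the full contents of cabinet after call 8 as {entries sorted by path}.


# 1. cabinet.crv(p→/drus/drodorn) == ok
# 2. cabinet.jot(p→/drus/drodorn/zogri, c→rosneplo) == created
# 3. cabinet.cull(p→/drus/drodorn) == ToolError: not empty
# 4. cabinet.jot(p→/drus/dakezu, c→drucri) == created
# 5. measurebox.re(v→7897, u_from→MiB, u_to→kB) == 1035075584/125
# 6. measurebox.re(v→6053, u_from→B, u_to→kB) == 6053/1000
# 7. chron.monthend() == 1760-05-31
# 8. measurebox.re(v→9471, u_from→mm, u_to→yd) == 15785/1524

Answer: {di=pregri_og, drus/, drus/dakezu=drucri, drus/drodorn/, drus/drodorn/zogri=rosneplo, gocra=wis, proplap=sle}


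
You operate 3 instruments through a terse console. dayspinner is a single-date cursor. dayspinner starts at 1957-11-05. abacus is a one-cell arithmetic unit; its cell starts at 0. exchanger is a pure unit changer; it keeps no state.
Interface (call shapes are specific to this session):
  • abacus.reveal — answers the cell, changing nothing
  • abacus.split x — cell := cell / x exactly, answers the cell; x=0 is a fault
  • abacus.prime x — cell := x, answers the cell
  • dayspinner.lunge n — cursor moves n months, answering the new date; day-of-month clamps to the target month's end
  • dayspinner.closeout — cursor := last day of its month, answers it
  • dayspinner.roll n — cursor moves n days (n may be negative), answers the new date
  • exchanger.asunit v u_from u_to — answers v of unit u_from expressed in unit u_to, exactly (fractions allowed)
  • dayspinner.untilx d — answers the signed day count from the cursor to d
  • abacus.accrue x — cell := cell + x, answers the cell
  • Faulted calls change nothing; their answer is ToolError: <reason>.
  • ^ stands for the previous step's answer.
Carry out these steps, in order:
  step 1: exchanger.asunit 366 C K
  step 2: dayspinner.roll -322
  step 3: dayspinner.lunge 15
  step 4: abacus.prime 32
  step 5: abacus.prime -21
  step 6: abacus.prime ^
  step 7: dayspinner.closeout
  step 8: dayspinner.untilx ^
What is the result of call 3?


Answer: 1958-03-18

Derivation:
% exchanger.asunit 366 C K
[out] 12783/20
% dayspinner.roll -322
[out] 1956-12-18
% dayspinner.lunge 15
[out] 1958-03-18
% abacus.prime 32
[out] 32
% abacus.prime -21
[out] -21
% abacus.prime ^
[out] -21
% dayspinner.closeout
[out] 1958-03-31
% dayspinner.untilx ^
[out] 0


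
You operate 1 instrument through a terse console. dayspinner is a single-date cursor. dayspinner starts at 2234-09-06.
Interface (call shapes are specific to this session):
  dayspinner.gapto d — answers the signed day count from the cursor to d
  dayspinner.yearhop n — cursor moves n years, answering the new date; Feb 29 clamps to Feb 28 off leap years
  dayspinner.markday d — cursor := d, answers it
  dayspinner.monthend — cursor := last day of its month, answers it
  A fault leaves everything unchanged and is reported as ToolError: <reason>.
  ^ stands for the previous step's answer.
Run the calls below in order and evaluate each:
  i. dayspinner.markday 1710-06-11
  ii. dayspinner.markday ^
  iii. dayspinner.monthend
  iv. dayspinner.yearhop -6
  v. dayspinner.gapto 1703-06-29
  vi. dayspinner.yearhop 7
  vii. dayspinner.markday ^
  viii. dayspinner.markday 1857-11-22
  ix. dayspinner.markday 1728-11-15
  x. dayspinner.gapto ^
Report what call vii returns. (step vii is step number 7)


Act: markday[d: 1710-06-11]
Obs: 1710-06-11
Act: markday[d: ^]
Obs: 1710-06-11
Act: monthend[]
Obs: 1710-06-30
Act: yearhop[n: -6]
Obs: 1704-06-30
Act: gapto[d: 1703-06-29]
Obs: -367
Act: yearhop[n: 7]
Obs: 1711-06-30
Act: markday[d: ^]
Obs: 1711-06-30
Act: markday[d: 1857-11-22]
Obs: 1857-11-22
Act: markday[d: 1728-11-15]
Obs: 1728-11-15
Act: gapto[d: ^]
Obs: 0

Answer: 1711-06-30


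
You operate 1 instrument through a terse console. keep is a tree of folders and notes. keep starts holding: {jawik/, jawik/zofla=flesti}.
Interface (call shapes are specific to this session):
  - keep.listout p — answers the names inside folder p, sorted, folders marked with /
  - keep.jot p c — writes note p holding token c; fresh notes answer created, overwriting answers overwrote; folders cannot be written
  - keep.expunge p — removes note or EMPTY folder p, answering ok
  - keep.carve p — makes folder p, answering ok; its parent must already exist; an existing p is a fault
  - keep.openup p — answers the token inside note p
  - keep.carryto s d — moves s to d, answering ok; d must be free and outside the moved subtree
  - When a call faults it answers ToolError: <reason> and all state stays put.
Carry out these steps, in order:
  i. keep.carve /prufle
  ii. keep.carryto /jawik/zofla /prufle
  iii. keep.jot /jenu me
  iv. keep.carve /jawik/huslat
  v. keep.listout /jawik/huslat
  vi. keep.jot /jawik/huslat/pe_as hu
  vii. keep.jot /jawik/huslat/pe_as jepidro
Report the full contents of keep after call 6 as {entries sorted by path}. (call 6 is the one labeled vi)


Answer: {jawik/, jawik/huslat/, jawik/huslat/pe_as=hu, jawik/zofla=flesti, jenu=me, prufle/}

Derivation:
Calling carve on p=/prufle, and observe ok.
I invoke carryto on s=/jawik/zofla, d=/prufle, and observe ToolError: exists.
Calling jot on p=/jenu, c=me, giving created.
I call carve on p=/jawik/huslat, → ok.
Then listout on p=/jawik/huslat, → [].
Calling jot on p=/jawik/huslat/pe_as, c=hu, giving created.
Then jot on p=/jawik/huslat/pe_as, c=jepidro, giving overwrote.


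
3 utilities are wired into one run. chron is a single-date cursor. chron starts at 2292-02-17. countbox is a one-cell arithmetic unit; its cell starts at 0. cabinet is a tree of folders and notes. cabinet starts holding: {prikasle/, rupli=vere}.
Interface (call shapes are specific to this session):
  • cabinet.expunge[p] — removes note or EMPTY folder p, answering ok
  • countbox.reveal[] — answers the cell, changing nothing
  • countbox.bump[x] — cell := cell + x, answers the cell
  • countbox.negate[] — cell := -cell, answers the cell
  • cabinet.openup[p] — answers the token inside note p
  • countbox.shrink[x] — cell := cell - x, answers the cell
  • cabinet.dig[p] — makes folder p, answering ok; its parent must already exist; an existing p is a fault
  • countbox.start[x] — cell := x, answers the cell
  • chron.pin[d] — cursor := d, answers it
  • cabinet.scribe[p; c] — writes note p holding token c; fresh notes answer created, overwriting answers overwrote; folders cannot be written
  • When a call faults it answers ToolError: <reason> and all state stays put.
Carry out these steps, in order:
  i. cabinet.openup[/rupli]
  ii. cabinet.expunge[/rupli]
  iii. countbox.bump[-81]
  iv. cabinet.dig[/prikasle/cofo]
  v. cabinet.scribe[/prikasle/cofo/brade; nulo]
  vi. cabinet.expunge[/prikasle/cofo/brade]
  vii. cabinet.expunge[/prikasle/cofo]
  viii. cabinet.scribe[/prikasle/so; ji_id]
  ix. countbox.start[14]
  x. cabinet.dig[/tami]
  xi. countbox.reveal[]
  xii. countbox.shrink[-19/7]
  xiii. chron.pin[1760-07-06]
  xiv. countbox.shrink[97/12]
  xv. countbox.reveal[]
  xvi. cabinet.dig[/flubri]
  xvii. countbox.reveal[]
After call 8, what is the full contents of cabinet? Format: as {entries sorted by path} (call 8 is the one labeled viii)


Answer: {prikasle/, prikasle/so=ji_id}

Derivation:
I try cabinet.openup with p→/rupli, and get vere.
Next I call cabinet.expunge with p→/rupli, yielding ok.
Calling countbox.bump with x→-81, → -81.
I use cabinet.dig with p→/prikasle/cofo, → ok.
I try cabinet.scribe with p→/prikasle/cofo/brade, c→nulo, and observe created.
Then cabinet.expunge with p→/prikasle/cofo/brade, — result: ok.
Now I run cabinet.expunge with p→/prikasle/cofo, → ok.
Next I call cabinet.scribe with p→/prikasle/so, c→ji_id: created.
I use countbox.start with x→14, which returns 14.
I use cabinet.dig with p→/tami, and get ok.
I invoke countbox.reveal(), yielding 14.
I run countbox.shrink with x→-19/7, which returns 117/7.
Now I run chron.pin with d→1760-07-06, giving 1760-07-06.
I call countbox.shrink with x→97/12, — result: 725/84.
Then countbox.reveal, which returns 725/84.
Using cabinet.dig with p→/flubri, and see ok.
Now I run countbox.reveal: 725/84.


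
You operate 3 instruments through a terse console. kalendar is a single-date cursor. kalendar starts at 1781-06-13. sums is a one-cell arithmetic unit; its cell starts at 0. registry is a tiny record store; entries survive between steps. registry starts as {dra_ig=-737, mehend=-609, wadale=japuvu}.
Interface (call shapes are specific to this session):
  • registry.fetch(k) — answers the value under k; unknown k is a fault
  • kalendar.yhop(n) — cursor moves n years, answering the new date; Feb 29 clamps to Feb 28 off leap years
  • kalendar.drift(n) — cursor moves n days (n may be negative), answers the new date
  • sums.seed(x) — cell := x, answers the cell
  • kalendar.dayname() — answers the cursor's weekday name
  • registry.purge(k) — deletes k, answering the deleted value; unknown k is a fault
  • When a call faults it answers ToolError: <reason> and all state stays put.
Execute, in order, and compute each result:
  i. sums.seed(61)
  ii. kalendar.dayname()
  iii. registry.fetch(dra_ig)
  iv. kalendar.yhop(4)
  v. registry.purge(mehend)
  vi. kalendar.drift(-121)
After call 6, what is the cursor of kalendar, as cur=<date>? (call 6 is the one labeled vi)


Answer: cur=1785-02-12

Derivation:
-- seed(x→61) => 61
-- dayname() => Wednesday
-- fetch(k→dra_ig) => -737
-- yhop(n→4) => 1785-06-13
-- purge(k→mehend) => -609
-- drift(n→-121) => 1785-02-12


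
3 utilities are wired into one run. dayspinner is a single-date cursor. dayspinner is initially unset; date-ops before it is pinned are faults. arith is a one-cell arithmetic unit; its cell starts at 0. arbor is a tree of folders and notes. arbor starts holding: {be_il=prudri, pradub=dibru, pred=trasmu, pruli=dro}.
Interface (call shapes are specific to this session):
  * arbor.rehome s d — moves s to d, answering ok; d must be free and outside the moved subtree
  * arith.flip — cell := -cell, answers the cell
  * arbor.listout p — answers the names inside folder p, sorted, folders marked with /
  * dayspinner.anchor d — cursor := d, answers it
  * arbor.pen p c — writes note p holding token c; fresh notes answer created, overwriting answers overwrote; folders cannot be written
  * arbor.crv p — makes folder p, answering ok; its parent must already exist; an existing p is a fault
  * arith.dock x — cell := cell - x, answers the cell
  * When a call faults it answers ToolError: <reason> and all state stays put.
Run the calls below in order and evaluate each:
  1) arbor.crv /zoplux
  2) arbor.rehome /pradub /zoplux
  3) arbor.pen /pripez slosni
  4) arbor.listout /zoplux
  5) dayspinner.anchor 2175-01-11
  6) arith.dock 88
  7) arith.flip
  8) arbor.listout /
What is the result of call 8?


Answer: [be_il, pradub, pred, pripez, pruli, zoplux/]

Derivation:
>> arbor.crv(p: /zoplux)
<< ok
>> arbor.rehome(s: /pradub, d: /zoplux)
<< ToolError: exists
>> arbor.pen(p: /pripez, c: slosni)
<< created
>> arbor.listout(p: /zoplux)
<< []
>> dayspinner.anchor(d: 2175-01-11)
<< 2175-01-11
>> arith.dock(x: 88)
<< -88
>> arith.flip()
<< 88
>> arbor.listout(p: /)
<< [be_il, pradub, pred, pripez, pruli, zoplux/]


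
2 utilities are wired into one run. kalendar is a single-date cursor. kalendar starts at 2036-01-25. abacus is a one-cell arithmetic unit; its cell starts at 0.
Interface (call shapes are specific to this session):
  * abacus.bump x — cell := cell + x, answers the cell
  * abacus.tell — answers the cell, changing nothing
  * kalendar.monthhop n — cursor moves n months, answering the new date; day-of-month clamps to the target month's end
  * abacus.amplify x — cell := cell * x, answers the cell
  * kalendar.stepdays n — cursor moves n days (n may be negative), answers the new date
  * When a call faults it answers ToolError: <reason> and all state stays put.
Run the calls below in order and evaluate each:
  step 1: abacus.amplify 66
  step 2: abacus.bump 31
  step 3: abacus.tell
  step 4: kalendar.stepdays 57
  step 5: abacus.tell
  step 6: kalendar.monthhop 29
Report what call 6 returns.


Now I run amplify(x→66), and observe 0.
Next I call bump(x→31), and see 31.
Calling tell: 31.
Then stepdays(n→57), — result: 2036-03-22.
Next I call tell(), — result: 31.
Then monthhop(n→29), giving 2038-08-22.

Answer: 2038-08-22


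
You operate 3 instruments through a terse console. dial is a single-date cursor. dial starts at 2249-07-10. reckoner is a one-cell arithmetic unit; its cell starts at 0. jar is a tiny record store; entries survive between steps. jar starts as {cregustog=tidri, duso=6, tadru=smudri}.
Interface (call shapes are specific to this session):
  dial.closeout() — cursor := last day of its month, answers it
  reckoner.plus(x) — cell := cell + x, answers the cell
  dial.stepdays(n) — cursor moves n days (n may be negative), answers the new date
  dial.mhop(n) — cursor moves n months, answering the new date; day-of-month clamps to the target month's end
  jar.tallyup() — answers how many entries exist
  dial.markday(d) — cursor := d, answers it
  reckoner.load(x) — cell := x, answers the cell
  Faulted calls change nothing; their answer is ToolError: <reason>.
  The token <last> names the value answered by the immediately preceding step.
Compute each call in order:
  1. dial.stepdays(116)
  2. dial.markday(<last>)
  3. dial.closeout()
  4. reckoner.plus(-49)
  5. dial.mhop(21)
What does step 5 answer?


Answer: 2251-08-30

Derivation:
I call dial.stepdays with n: 116, and get 2249-11-03.
Now I run dial.markday with d: <last>, yielding 2249-11-03.
Using dial.closeout, and get 2249-11-30.
Then reckoner.plus with x: -49: -49.
I try dial.mhop with n: 21, — result: 2251-08-30.


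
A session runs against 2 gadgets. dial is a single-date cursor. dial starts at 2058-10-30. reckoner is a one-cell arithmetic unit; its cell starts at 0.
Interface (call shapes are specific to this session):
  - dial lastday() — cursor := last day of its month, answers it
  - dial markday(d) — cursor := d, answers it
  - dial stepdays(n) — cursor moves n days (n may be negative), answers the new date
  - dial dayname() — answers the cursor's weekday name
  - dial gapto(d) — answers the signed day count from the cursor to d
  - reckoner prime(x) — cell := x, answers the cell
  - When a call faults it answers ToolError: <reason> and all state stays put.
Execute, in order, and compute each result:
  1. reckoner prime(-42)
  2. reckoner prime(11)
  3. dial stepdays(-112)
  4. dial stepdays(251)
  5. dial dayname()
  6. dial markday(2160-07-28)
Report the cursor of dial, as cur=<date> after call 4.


Answer: cur=2059-03-18

Derivation:
·→ reckoner prime(-42)
·← -42
·→ reckoner prime(11)
·← 11
·→ dial stepdays(-112)
·← 2058-07-10
·→ dial stepdays(251)
·← 2059-03-18
·→ dial dayname()
·← Tuesday
·→ dial markday(2160-07-28)
·← 2160-07-28


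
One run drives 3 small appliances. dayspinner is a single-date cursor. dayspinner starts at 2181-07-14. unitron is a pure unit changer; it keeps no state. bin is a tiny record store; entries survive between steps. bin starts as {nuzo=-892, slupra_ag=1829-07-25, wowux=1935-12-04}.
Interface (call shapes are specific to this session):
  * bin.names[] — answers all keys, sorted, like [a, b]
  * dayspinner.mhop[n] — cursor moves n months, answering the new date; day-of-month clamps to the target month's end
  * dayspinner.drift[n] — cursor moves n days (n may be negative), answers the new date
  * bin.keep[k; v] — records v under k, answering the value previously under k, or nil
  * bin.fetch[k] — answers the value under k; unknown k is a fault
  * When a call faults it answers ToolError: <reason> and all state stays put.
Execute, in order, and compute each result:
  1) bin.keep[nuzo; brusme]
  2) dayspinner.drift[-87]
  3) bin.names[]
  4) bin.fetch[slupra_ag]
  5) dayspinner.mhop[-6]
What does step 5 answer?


I use bin.keep passing k→nuzo, v→brusme, — result: -892.
I try dayspinner.drift passing n→-87, and see 2181-04-18.
Using bin.names(), which returns [nuzo, slupra_ag, wowux].
Then bin.fetch passing k→slupra_ag, and see 1829-07-25.
I call dayspinner.mhop passing n→-6, → 2180-10-18.

Answer: 2180-10-18


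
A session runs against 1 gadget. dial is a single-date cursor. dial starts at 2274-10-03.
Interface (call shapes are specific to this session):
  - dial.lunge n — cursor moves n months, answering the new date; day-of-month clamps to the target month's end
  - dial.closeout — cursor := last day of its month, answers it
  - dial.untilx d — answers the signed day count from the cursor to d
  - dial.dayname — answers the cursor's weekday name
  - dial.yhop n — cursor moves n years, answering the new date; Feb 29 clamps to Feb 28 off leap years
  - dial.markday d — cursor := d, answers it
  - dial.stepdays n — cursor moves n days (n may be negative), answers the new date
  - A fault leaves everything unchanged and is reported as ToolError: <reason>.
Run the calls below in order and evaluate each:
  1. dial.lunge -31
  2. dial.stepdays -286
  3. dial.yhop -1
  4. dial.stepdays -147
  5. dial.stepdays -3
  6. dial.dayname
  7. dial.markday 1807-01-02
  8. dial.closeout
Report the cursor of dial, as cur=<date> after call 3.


==> dial.lunge(n: -31)
<== 2272-03-03
==> dial.stepdays(n: -286)
<== 2271-05-22
==> dial.yhop(n: -1)
<== 2270-05-22
==> dial.stepdays(n: -147)
<== 2269-12-26
==> dial.stepdays(n: -3)
<== 2269-12-23
==> dial.dayname()
<== Thursday
==> dial.markday(d: 1807-01-02)
<== 1807-01-02
==> dial.closeout()
<== 1807-01-31

Answer: cur=2270-05-22


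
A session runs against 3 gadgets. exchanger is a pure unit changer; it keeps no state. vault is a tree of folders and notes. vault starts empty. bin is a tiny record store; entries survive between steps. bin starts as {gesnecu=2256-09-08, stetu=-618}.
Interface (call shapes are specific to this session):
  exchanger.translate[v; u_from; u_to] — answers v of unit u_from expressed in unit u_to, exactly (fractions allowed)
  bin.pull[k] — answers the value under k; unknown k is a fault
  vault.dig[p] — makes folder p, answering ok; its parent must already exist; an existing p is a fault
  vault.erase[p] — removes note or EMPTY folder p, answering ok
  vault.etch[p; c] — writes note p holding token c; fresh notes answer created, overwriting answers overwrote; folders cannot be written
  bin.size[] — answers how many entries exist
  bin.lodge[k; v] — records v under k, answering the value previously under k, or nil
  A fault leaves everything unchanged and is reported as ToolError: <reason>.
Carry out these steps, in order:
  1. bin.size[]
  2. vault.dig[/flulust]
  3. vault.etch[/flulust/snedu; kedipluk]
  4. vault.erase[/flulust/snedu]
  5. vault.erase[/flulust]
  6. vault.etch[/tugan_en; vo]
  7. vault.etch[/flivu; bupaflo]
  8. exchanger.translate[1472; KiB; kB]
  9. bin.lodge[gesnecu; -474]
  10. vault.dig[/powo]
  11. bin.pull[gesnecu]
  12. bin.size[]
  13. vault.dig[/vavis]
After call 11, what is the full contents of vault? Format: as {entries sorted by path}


CALL bin.size[]
RET  2
CALL vault.dig[p='/flulust']
RET  ok
CALL vault.etch[p='/flulust/snedu'; c='kedipluk']
RET  created
CALL vault.erase[p='/flulust/snedu']
RET  ok
CALL vault.erase[p='/flulust']
RET  ok
CALL vault.etch[p='/tugan_en'; c='vo']
RET  created
CALL vault.etch[p='/flivu'; c='bupaflo']
RET  created
CALL exchanger.translate[v='1472'; u_from='KiB'; u_to='kB']
RET  188416/125
CALL bin.lodge[k='gesnecu'; v='-474']
RET  2256-09-08
CALL vault.dig[p='/powo']
RET  ok
CALL bin.pull[k='gesnecu']
RET  -474
CALL bin.size[]
RET  2
CALL vault.dig[p='/vavis']
RET  ok

Answer: {flivu=bupaflo, powo/, tugan_en=vo}


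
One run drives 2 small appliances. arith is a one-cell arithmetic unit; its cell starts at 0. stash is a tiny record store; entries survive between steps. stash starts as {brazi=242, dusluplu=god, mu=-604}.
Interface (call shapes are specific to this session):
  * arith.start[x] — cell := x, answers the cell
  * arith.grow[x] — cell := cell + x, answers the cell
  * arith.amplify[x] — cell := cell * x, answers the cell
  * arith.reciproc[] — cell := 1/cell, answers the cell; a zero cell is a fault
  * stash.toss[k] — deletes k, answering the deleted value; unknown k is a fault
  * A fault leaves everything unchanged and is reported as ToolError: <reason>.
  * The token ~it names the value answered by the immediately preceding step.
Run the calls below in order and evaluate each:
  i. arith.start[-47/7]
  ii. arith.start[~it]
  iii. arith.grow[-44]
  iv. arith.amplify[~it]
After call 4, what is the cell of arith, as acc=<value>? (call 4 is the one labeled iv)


% arith.start x='-47/7'
  -47/7
% arith.start x='~it'
  -47/7
% arith.grow x='-44'
  -355/7
% arith.amplify x='~it'
  126025/49

Answer: acc=126025/49


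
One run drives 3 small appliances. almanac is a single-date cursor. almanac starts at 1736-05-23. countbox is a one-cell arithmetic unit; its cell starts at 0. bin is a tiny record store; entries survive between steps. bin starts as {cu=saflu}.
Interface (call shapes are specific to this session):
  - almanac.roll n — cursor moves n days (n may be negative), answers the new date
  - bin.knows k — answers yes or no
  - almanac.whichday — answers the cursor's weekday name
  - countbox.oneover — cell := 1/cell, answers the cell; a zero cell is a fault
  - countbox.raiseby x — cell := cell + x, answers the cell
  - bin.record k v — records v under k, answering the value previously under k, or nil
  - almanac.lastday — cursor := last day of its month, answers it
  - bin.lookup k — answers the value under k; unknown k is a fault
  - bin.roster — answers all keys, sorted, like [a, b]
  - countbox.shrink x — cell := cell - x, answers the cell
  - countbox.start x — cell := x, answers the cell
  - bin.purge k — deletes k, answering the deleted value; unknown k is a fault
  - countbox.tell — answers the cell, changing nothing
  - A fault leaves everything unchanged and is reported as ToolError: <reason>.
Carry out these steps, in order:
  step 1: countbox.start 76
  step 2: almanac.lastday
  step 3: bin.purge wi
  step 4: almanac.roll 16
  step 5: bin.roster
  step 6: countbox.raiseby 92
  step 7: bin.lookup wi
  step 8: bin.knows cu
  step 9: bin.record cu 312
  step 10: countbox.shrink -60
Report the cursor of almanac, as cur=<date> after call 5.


Answer: cur=1736-06-16

Derivation:
# 1. countbox.start(x='76') == 76
# 2. almanac.lastday() == 1736-05-31
# 3. bin.purge(k='wi') == ToolError: no such key wi
# 4. almanac.roll(n='16') == 1736-06-16
# 5. bin.roster() == [cu]
# 6. countbox.raiseby(x='92') == 168
# 7. bin.lookup(k='wi') == ToolError: no such key wi
# 8. bin.knows(k='cu') == yes
# 9. bin.record(k='cu', v='312') == saflu
# 10. countbox.shrink(x='-60') == 228


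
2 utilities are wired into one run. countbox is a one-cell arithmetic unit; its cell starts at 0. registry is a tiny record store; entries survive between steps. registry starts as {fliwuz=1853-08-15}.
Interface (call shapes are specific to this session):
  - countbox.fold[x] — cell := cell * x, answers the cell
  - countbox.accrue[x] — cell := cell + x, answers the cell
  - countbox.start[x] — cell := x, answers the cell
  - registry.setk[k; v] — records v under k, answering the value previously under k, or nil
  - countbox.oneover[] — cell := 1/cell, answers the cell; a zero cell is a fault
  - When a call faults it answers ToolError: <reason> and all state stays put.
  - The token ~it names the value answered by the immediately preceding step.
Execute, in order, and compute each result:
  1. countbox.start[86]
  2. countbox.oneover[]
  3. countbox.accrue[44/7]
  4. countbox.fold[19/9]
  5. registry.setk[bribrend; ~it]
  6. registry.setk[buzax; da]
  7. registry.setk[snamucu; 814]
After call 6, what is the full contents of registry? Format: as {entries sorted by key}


Calling countbox.start on x→86, and get 86.
Calling countbox.oneover(), and get 1/86.
I use countbox.accrue on x→44/7, and observe 3791/602.
Invoking countbox.fold on x→19/9, yielding 72029/5418.
I try registry.setk on k→bribrend, v→~it, giving nil.
Now I run registry.setk on k→buzax, v→da, and see nil.
I run registry.setk on k→snamucu, v→814, → nil.

Answer: {bribrend=72029/5418, buzax=da, fliwuz=1853-08-15}


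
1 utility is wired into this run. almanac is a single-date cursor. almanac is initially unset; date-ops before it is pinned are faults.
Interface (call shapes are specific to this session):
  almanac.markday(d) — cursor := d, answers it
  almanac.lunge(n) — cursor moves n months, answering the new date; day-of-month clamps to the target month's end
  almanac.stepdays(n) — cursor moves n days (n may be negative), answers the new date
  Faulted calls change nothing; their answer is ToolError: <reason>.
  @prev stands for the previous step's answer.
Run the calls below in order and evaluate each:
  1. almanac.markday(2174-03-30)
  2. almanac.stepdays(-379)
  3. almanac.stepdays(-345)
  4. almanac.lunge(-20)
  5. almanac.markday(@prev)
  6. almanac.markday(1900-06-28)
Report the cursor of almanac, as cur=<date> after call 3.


·→ almanac.markday(2174-03-30)
·← 2174-03-30
·→ almanac.stepdays(-379)
·← 2173-03-16
·→ almanac.stepdays(-345)
·← 2172-04-05
·→ almanac.lunge(-20)
·← 2170-08-05
·→ almanac.markday(@prev)
·← 2170-08-05
·→ almanac.markday(1900-06-28)
·← 1900-06-28

Answer: cur=2172-04-05


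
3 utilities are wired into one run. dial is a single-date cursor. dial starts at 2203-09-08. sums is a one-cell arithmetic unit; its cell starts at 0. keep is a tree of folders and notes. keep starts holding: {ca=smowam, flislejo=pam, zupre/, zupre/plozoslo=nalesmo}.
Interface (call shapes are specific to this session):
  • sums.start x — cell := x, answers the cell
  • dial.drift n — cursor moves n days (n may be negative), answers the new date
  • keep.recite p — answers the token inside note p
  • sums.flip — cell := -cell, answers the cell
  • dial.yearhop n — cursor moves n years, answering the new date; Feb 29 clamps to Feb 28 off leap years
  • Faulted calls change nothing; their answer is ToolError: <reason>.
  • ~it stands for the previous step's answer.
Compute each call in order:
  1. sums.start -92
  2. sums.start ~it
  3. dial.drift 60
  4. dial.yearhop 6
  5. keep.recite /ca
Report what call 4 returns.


[in] sums.start x=-92
= -92
[in] sums.start x=~it
= -92
[in] dial.drift n=60
= 2203-11-07
[in] dial.yearhop n=6
= 2209-11-07
[in] keep.recite p=/ca
= smowam

Answer: 2209-11-07


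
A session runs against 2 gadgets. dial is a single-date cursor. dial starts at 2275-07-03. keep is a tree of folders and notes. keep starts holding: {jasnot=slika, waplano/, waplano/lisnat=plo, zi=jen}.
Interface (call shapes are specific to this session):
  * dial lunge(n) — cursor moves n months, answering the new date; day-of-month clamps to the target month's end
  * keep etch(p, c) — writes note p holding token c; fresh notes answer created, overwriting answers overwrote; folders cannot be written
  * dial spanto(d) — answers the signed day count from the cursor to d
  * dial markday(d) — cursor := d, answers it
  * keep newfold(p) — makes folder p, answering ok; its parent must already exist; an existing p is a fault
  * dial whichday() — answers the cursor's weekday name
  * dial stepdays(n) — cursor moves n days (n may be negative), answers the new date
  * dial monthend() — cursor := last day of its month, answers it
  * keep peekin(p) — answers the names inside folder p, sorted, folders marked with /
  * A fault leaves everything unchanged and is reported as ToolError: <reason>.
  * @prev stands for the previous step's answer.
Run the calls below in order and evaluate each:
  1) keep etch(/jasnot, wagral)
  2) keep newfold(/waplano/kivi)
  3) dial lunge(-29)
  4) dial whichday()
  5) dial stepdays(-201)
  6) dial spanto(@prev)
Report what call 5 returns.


Answer: 2272-07-17

Derivation:
Step: keep etch[p=/jasnot; c=wagral]
Result: overwrote
Step: keep newfold[p=/waplano/kivi]
Result: ok
Step: dial lunge[n=-29]
Result: 2273-02-03
Step: dial whichday[]
Result: Monday
Step: dial stepdays[n=-201]
Result: 2272-07-17
Step: dial spanto[d=@prev]
Result: 0
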